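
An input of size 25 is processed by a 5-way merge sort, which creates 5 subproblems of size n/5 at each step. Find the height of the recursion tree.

For divide and conquer with division factor 5:

Problem sizes at each level:
Level 0: 25
Level 1: 5
Level 2: 1

The root is level 0 and the size-1 base case is level 2 (the tree spans levels 0 through 2, i.e. 3 levels counting the root), so the depth is the number of divisions: log_5(25) = 2

The recursion tree depth is log_5(25) = 2. At each level, the problem size is divided by 5, so it takes 2 divisions to reduce to a base case of size 1. The algorithm makes 5 recursive calls at each level.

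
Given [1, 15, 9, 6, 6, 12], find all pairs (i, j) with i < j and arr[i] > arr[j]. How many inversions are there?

Finding inversions in [1, 15, 9, 6, 6, 12]:

(1, 2): arr[1]=15 > arr[2]=9
(1, 3): arr[1]=15 > arr[3]=6
(1, 4): arr[1]=15 > arr[4]=6
(1, 5): arr[1]=15 > arr[5]=12
(2, 3): arr[2]=9 > arr[3]=6
(2, 4): arr[2]=9 > arr[4]=6

Total inversions: 6

The array has 6 inversion(s): (1,2), (1,3), (1,4), (1,5), (2,3), (2,4). Each pair (i,j) satisfies i < j and arr[i] > arr[j].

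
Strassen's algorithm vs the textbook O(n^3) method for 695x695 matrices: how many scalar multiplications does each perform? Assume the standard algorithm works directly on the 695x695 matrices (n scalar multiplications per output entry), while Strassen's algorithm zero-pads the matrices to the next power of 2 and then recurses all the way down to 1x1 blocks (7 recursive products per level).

Matrix multiplication for 695x695 matrices:

Strassen's algorithm requires power-of-2 dimensions. Pad 695x695 to 1024x1024 (next power of 2).

Standard algorithm: 695^3 = 335702375 multiplications
Strassen's algorithm: 7^(log2(1024)) = 7^10 = 282475249 multiplications
Savings: 335702375 - 282475249 = 53227126 multiplications

Standard: 335702375 multiplications (695^3). Strassen: 282475249 multiplications (7^10, after padding to 1024x1024). Strassen reduces 8 recursive multiplications to 7 at each level.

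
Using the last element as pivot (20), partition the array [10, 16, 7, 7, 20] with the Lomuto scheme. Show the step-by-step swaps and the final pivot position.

Lomuto partition with pivot = 20:

Initial array: [10, 16, 7, 7, 20]

arr[0]=10 <= 20: swap with position 0, array becomes [10, 16, 7, 7, 20]
arr[1]=16 <= 20: swap with position 1, array becomes [10, 16, 7, 7, 20]
arr[2]=7 <= 20: swap with position 2, array becomes [10, 16, 7, 7, 20]
arr[3]=7 <= 20: swap with position 3, array becomes [10, 16, 7, 7, 20]

Place pivot at position 4: [10, 16, 7, 7, 20]
Pivot position: 4

After partitioning with pivot 20, the array becomes [10, 16, 7, 7, 20]. The pivot is placed at index 4. All elements to the left of the pivot are <= 20, and all elements to the right are > 20.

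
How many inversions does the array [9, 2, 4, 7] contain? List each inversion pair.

Finding inversions in [9, 2, 4, 7]:

(0, 1): arr[0]=9 > arr[1]=2
(0, 2): arr[0]=9 > arr[2]=4
(0, 3): arr[0]=9 > arr[3]=7

Total inversions: 3

The array has 3 inversion(s): (0,1), (0,2), (0,3). Each pair (i,j) satisfies i < j and arr[i] > arr[j].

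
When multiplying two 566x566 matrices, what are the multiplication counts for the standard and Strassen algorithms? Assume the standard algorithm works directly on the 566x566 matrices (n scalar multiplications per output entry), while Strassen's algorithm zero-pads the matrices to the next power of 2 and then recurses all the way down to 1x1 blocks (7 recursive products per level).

Matrix multiplication for 566x566 matrices:

Strassen's algorithm requires power-of-2 dimensions. Pad 566x566 to 1024x1024 (next power of 2).

Standard algorithm: 566^3 = 181321496 multiplications
Strassen's algorithm: 7^(log2(1024)) = 7^10 = 282475249 multiplications
Difference: 181321496 - 282475249 = -101153753 (Strassen uses MORE here due to padding overhead — for small or just-over-power-of-2 n, padding can outweigh the per-level savings)

Standard: 181321496 multiplications (566^3). Strassen: 282475249 multiplications (7^10, after padding to 1024x1024). Strassen reduces 8 recursive multiplications to 7 at each level.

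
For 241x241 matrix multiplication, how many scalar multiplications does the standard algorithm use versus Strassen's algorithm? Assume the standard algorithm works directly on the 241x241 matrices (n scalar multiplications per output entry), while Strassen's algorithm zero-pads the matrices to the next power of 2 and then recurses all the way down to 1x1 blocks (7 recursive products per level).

Matrix multiplication for 241x241 matrices:

Strassen's algorithm requires power-of-2 dimensions. Pad 241x241 to 256x256 (next power of 2).

Standard algorithm: 241^3 = 13997521 multiplications
Strassen's algorithm: 7^(log2(256)) = 7^8 = 5764801 multiplications
Savings: 13997521 - 5764801 = 8232720 multiplications

Standard: 13997521 multiplications (241^3). Strassen: 5764801 multiplications (7^8, after padding to 256x256). Strassen reduces 8 recursive multiplications to 7 at each level.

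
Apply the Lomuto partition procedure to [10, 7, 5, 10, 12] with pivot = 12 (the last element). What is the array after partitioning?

Lomuto partition with pivot = 12:

Initial array: [10, 7, 5, 10, 12]

arr[0]=10 <= 12: swap with position 0, array becomes [10, 7, 5, 10, 12]
arr[1]=7 <= 12: swap with position 1, array becomes [10, 7, 5, 10, 12]
arr[2]=5 <= 12: swap with position 2, array becomes [10, 7, 5, 10, 12]
arr[3]=10 <= 12: swap with position 3, array becomes [10, 7, 5, 10, 12]

Place pivot at position 4: [10, 7, 5, 10, 12]
Pivot position: 4

After partitioning with pivot 12, the array becomes [10, 7, 5, 10, 12]. The pivot is placed at index 4. All elements to the left of the pivot are <= 12, and all elements to the right are > 12.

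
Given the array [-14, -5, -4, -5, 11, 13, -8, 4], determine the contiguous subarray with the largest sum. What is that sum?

Using Kadane's algorithm on [-14, -5, -4, -5, 11, 13, -8, 4]:

Scanning through the array:
Position 1 (value -5): max_ending_here = -5, max_so_far = -5
Position 2 (value -4): max_ending_here = -4, max_so_far = -4
Position 3 (value -5): max_ending_here = -5, max_so_far = -4
Position 4 (value 11): max_ending_here = 11, max_so_far = 11
Position 5 (value 13): max_ending_here = 24, max_so_far = 24
Position 6 (value -8): max_ending_here = 16, max_so_far = 24
Position 7 (value 4): max_ending_here = 20, max_so_far = 24

Maximum subarray: [11, 13]
Maximum sum: 24

The maximum subarray is [11, 13] with sum 24. This subarray runs from index 4 to index 5.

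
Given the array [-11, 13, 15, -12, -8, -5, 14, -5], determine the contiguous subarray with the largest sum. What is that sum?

Using Kadane's algorithm on [-11, 13, 15, -12, -8, -5, 14, -5]:

Scanning through the array:
Position 1 (value 13): max_ending_here = 13, max_so_far = 13
Position 2 (value 15): max_ending_here = 28, max_so_far = 28
Position 3 (value -12): max_ending_here = 16, max_so_far = 28
Position 4 (value -8): max_ending_here = 8, max_so_far = 28
Position 5 (value -5): max_ending_here = 3, max_so_far = 28
Position 6 (value 14): max_ending_here = 17, max_so_far = 28
Position 7 (value -5): max_ending_here = 12, max_so_far = 28

Maximum subarray: [13, 15]
Maximum sum: 28

The maximum subarray is [13, 15] with sum 28. This subarray runs from index 1 to index 2.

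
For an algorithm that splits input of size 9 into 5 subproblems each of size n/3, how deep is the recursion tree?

For divide and conquer with division factor 3:

Problem sizes at each level:
Level 0: 9
Level 1: 3
Level 2: 1

The root is level 0 and the size-1 base case is level 2 (the tree spans levels 0 through 2, i.e. 3 levels counting the root), so the depth is the number of divisions: log_3(9) = 2

The recursion tree depth is log_3(9) = 2. At each level, the problem size is divided by 3, so it takes 2 divisions to reduce to a base case of size 1. The algorithm makes 5 recursive calls at each level.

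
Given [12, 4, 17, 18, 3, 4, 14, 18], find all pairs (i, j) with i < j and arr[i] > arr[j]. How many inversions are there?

Finding inversions in [12, 4, 17, 18, 3, 4, 14, 18]:

(0, 1): arr[0]=12 > arr[1]=4
(0, 4): arr[0]=12 > arr[4]=3
(0, 5): arr[0]=12 > arr[5]=4
(1, 4): arr[1]=4 > arr[4]=3
(2, 4): arr[2]=17 > arr[4]=3
(2, 5): arr[2]=17 > arr[5]=4
(2, 6): arr[2]=17 > arr[6]=14
(3, 4): arr[3]=18 > arr[4]=3
(3, 5): arr[3]=18 > arr[5]=4
(3, 6): arr[3]=18 > arr[6]=14

Total inversions: 10

The array has 10 inversion(s): (0,1), (0,4), (0,5), (1,4), (2,4), (2,5), (2,6), (3,4), (3,5), (3,6). Each pair (i,j) satisfies i < j and arr[i] > arr[j].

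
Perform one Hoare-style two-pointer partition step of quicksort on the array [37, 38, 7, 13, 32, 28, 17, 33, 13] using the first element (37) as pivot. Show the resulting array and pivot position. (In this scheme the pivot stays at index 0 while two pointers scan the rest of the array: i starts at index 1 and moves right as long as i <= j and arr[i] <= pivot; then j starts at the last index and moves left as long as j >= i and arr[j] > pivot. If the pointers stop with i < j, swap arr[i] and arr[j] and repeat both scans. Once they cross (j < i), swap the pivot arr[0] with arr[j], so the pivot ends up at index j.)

Hoare-style two-pointer partition with pivot = 37:

Initial array: [37, 38, 7, 13, 32, 28, 17, 33, 13]

Pointers start at i = 1, j = 8.
i stops at index 1 (arr[1]=38 > 37), j stops at index 8 (arr[8]=13 <= 37): swap arr[1] and arr[8], array becomes [37, 13, 7, 13, 32, 28, 17, 33, 38]
i ends at 8, j ends at 7: the pointers have crossed (j < i), so scanning stops.

Swap pivot arr[0] with arr[7] to place pivot at position 7: [33, 13, 7, 13, 32, 28, 17, 37, 38]
Pivot position: 7

After partitioning with pivot 37, the array becomes [33, 13, 7, 13, 32, 28, 17, 37, 38]. The pivot is placed at index 7. All elements to the left of the pivot are <= 37, and all elements to the right are > 37.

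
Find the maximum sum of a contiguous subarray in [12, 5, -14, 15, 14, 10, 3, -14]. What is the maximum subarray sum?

Using Kadane's algorithm on [12, 5, -14, 15, 14, 10, 3, -14]:

Scanning through the array:
Position 1 (value 5): max_ending_here = 17, max_so_far = 17
Position 2 (value -14): max_ending_here = 3, max_so_far = 17
Position 3 (value 15): max_ending_here = 18, max_so_far = 18
Position 4 (value 14): max_ending_here = 32, max_so_far = 32
Position 5 (value 10): max_ending_here = 42, max_so_far = 42
Position 6 (value 3): max_ending_here = 45, max_so_far = 45
Position 7 (value -14): max_ending_here = 31, max_so_far = 45

Maximum subarray: [12, 5, -14, 15, 14, 10, 3]
Maximum sum: 45

The maximum subarray is [12, 5, -14, 15, 14, 10, 3] with sum 45. This subarray runs from index 0 to index 6.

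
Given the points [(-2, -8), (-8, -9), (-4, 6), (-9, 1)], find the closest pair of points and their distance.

Computing all pairwise distances among 4 points:

d((-2, -8), (-8, -9)) = 6.0828 <-- minimum
d((-2, -8), (-4, 6)) = 14.1421
d((-2, -8), (-9, 1)) = 11.4018
d((-8, -9), (-4, 6)) = 15.5242
d((-8, -9), (-9, 1)) = 10.0499
d((-4, 6), (-9, 1)) = 7.0711

Closest pair: (-2, -8) and (-8, -9) with distance 6.0828

The closest pair is (-2, -8) and (-8, -9) with Euclidean distance 6.0828. For 4 points, brute-force pairwise comparison is shown above. For large n, the divide-and-conquer algorithm (sort by x, recurse on halves, check the dividing strip) achieves O(n log n).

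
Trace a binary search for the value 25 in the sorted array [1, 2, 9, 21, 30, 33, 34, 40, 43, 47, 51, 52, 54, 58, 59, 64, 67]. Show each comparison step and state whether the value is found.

Binary search for 25 in [1, 2, 9, 21, 30, 33, 34, 40, 43, 47, 51, 52, 54, 58, 59, 64, 67]:

lo=0, hi=16, mid=8, arr[mid]=43 -> 43 > 25, search left half
lo=0, hi=7, mid=3, arr[mid]=21 -> 21 < 25, search right half
lo=4, hi=7, mid=5, arr[mid]=33 -> 33 > 25, search left half
lo=4, hi=4, mid=4, arr[mid]=30 -> 30 > 25, search left half
lo=4 > hi=3, target 25 not found

Binary search determines that 25 is not in the array after 4 comparisons. The search space was exhausted without finding the target.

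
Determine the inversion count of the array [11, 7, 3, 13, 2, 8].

Finding inversions in [11, 7, 3, 13, 2, 8]:

(0, 1): arr[0]=11 > arr[1]=7
(0, 2): arr[0]=11 > arr[2]=3
(0, 4): arr[0]=11 > arr[4]=2
(0, 5): arr[0]=11 > arr[5]=8
(1, 2): arr[1]=7 > arr[2]=3
(1, 4): arr[1]=7 > arr[4]=2
(2, 4): arr[2]=3 > arr[4]=2
(3, 4): arr[3]=13 > arr[4]=2
(3, 5): arr[3]=13 > arr[5]=8

Total inversions: 9

The array has 9 inversion(s): (0,1), (0,2), (0,4), (0,5), (1,2), (1,4), (2,4), (3,4), (3,5). Each pair (i,j) satisfies i < j and arr[i] > arr[j].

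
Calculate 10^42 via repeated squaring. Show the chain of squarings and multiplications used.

Computing 10^42 by squaring (build up from 10^1; each line after the first costs one multiplication):

10^1 = 10
10^2 = (10^1)^2 = 10^2 = 100
10^4 = (10^2)^2 = 100^2 = 10000
10^5 = 10 * 10^4 = 10 * 10000 = 100000
10^10 = (10^5)^2 = 100000^2 = 10000000000
10^20 = (10^10)^2 = 10000000000^2 = 100000000000000000000
10^21 = 10 * 10^20 = 10 * 100000000000000000000 = 1000000000000000000000
10^42 = (10^21)^2 = 1000000000000000000000^2 = 1000000000000000000000000000000000000000000

Result: 1000000000000000000000000000000000000000000
Multiplications needed: 7 (7 lines after 10^1)

10^42 = 1000000000000000000000000000000000000000000. Using exponentiation by squaring, this requires 7 multiplications. The key idea: if the exponent is even, square the half-power; if odd, multiply by the base once.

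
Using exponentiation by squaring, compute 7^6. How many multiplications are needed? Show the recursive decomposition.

Computing 7^6 by squaring (build up from 7^1; each line after the first costs one multiplication):

7^1 = 7
7^2 = (7^1)^2 = 7^2 = 49
7^3 = 7 * 7^2 = 7 * 49 = 343
7^6 = (7^3)^2 = 343^2 = 117649

Result: 117649
Multiplications needed: 3 (3 lines after 7^1)

7^6 = 117649. Using exponentiation by squaring, this requires 3 multiplications. The key idea: if the exponent is even, square the half-power; if odd, multiply by the base once.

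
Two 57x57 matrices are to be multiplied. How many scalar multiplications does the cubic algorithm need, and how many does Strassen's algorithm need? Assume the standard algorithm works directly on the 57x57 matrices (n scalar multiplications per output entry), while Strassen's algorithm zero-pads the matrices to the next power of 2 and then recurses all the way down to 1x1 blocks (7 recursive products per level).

Matrix multiplication for 57x57 matrices:

Strassen's algorithm requires power-of-2 dimensions. Pad 57x57 to 64x64 (next power of 2).

Standard algorithm: 57^3 = 185193 multiplications
Strassen's algorithm: 7^(log2(64)) = 7^6 = 117649 multiplications
Savings: 185193 - 117649 = 67544 multiplications

Standard: 185193 multiplications (57^3). Strassen: 117649 multiplications (7^6, after padding to 64x64). Strassen reduces 8 recursive multiplications to 7 at each level.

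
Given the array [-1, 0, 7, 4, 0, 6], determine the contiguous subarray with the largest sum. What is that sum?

Using Kadane's algorithm on [-1, 0, 7, 4, 0, 6]:

Scanning through the array:
Position 1 (value 0): max_ending_here = 0, max_so_far = 0
Position 2 (value 7): max_ending_here = 7, max_so_far = 7
Position 3 (value 4): max_ending_here = 11, max_so_far = 11
Position 4 (value 0): max_ending_here = 11, max_so_far = 11
Position 5 (value 6): max_ending_here = 17, max_so_far = 17

Maximum subarray: [0, 7, 4, 0, 6]
Maximum sum: 17

The maximum subarray is [0, 7, 4, 0, 6] with sum 17. This subarray runs from index 1 to index 5.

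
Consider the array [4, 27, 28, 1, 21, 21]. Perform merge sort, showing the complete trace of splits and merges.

Merge sort trace:

Split: [4, 27, 28, 1, 21, 21] -> [4, 27, 28] and [1, 21, 21]
  Split: [4, 27, 28] -> [4] and [27, 28]
    Split: [27, 28] -> [27] and [28]
    Merge: [27] + [28] -> [27, 28]
  Merge: [4] + [27, 28] -> [4, 27, 28]
  Split: [1, 21, 21] -> [1] and [21, 21]
    Split: [21, 21] -> [21] and [21]
    Merge: [21] + [21] -> [21, 21]
  Merge: [1] + [21, 21] -> [1, 21, 21]
Merge: [4, 27, 28] + [1, 21, 21] -> [1, 4, 21, 21, 27, 28]

Final sorted array: [1, 4, 21, 21, 27, 28]

The merge sort proceeds by recursively splitting the array and merging sorted halves.
After all merges, the sorted array is [1, 4, 21, 21, 27, 28].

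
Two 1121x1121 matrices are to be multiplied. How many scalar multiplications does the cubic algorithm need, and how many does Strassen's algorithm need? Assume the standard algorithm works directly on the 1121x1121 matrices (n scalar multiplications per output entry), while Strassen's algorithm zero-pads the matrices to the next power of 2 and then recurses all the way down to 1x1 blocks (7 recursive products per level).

Matrix multiplication for 1121x1121 matrices:

Strassen's algorithm requires power-of-2 dimensions. Pad 1121x1121 to 2048x2048 (next power of 2).

Standard algorithm: 1121^3 = 1408694561 multiplications
Strassen's algorithm: 7^(log2(2048)) = 7^11 = 1977326743 multiplications
Difference: 1408694561 - 1977326743 = -568632182 (Strassen uses MORE here due to padding overhead — for small or just-over-power-of-2 n, padding can outweigh the per-level savings)

Standard: 1408694561 multiplications (1121^3). Strassen: 1977326743 multiplications (7^11, after padding to 2048x2048). Strassen reduces 8 recursive multiplications to 7 at each level.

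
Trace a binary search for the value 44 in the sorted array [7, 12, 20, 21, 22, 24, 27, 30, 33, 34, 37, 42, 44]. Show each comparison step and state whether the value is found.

Binary search for 44 in [7, 12, 20, 21, 22, 24, 27, 30, 33, 34, 37, 42, 44]:

lo=0, hi=12, mid=6, arr[mid]=27 -> 27 < 44, search right half
lo=7, hi=12, mid=9, arr[mid]=34 -> 34 < 44, search right half
lo=10, hi=12, mid=11, arr[mid]=42 -> 42 < 44, search right half
lo=12, hi=12, mid=12, arr[mid]=44 -> Found target at index 12!

Binary search finds 44 at index 12 after 4 comparisons. The search repeatedly halves the search space by comparing with the middle element.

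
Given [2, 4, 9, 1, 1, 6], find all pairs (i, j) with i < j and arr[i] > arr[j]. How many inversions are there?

Finding inversions in [2, 4, 9, 1, 1, 6]:

(0, 3): arr[0]=2 > arr[3]=1
(0, 4): arr[0]=2 > arr[4]=1
(1, 3): arr[1]=4 > arr[3]=1
(1, 4): arr[1]=4 > arr[4]=1
(2, 3): arr[2]=9 > arr[3]=1
(2, 4): arr[2]=9 > arr[4]=1
(2, 5): arr[2]=9 > arr[5]=6

Total inversions: 7

The array has 7 inversion(s): (0,3), (0,4), (1,3), (1,4), (2,3), (2,4), (2,5). Each pair (i,j) satisfies i < j and arr[i] > arr[j].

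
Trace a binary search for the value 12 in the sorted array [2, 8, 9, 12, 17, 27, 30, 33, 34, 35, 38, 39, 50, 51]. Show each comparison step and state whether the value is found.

Binary search for 12 in [2, 8, 9, 12, 17, 27, 30, 33, 34, 35, 38, 39, 50, 51]:

lo=0, hi=13, mid=6, arr[mid]=30 -> 30 > 12, search left half
lo=0, hi=5, mid=2, arr[mid]=9 -> 9 < 12, search right half
lo=3, hi=5, mid=4, arr[mid]=17 -> 17 > 12, search left half
lo=3, hi=3, mid=3, arr[mid]=12 -> Found target at index 3!

Binary search finds 12 at index 3 after 4 comparisons. The search repeatedly halves the search space by comparing with the middle element.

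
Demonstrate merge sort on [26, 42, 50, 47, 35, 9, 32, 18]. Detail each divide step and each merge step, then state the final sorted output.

Merge sort trace:

Split: [26, 42, 50, 47, 35, 9, 32, 18] -> [26, 42, 50, 47] and [35, 9, 32, 18]
  Split: [26, 42, 50, 47] -> [26, 42] and [50, 47]
    Split: [26, 42] -> [26] and [42]
    Merge: [26] + [42] -> [26, 42]
    Split: [50, 47] -> [50] and [47]
    Merge: [50] + [47] -> [47, 50]
  Merge: [26, 42] + [47, 50] -> [26, 42, 47, 50]
  Split: [35, 9, 32, 18] -> [35, 9] and [32, 18]
    Split: [35, 9] -> [35] and [9]
    Merge: [35] + [9] -> [9, 35]
    Split: [32, 18] -> [32] and [18]
    Merge: [32] + [18] -> [18, 32]
  Merge: [9, 35] + [18, 32] -> [9, 18, 32, 35]
Merge: [26, 42, 47, 50] + [9, 18, 32, 35] -> [9, 18, 26, 32, 35, 42, 47, 50]

Final sorted array: [9, 18, 26, 32, 35, 42, 47, 50]

The merge sort proceeds by recursively splitting the array and merging sorted halves.
After all merges, the sorted array is [9, 18, 26, 32, 35, 42, 47, 50].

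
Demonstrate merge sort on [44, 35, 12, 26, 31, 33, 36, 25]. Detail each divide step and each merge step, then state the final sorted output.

Merge sort trace:

Split: [44, 35, 12, 26, 31, 33, 36, 25] -> [44, 35, 12, 26] and [31, 33, 36, 25]
  Split: [44, 35, 12, 26] -> [44, 35] and [12, 26]
    Split: [44, 35] -> [44] and [35]
    Merge: [44] + [35] -> [35, 44]
    Split: [12, 26] -> [12] and [26]
    Merge: [12] + [26] -> [12, 26]
  Merge: [35, 44] + [12, 26] -> [12, 26, 35, 44]
  Split: [31, 33, 36, 25] -> [31, 33] and [36, 25]
    Split: [31, 33] -> [31] and [33]
    Merge: [31] + [33] -> [31, 33]
    Split: [36, 25] -> [36] and [25]
    Merge: [36] + [25] -> [25, 36]
  Merge: [31, 33] + [25, 36] -> [25, 31, 33, 36]
Merge: [12, 26, 35, 44] + [25, 31, 33, 36] -> [12, 25, 26, 31, 33, 35, 36, 44]

Final sorted array: [12, 25, 26, 31, 33, 35, 36, 44]

The merge sort proceeds by recursively splitting the array and merging sorted halves.
After all merges, the sorted array is [12, 25, 26, 31, 33, 35, 36, 44].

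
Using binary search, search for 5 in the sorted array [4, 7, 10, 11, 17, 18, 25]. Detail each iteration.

Binary search for 5 in [4, 7, 10, 11, 17, 18, 25]:

lo=0, hi=6, mid=3, arr[mid]=11 -> 11 > 5, search left half
lo=0, hi=2, mid=1, arr[mid]=7 -> 7 > 5, search left half
lo=0, hi=0, mid=0, arr[mid]=4 -> 4 < 5, search right half
lo=1 > hi=0, target 5 not found

Binary search determines that 5 is not in the array after 3 comparisons. The search space was exhausted without finding the target.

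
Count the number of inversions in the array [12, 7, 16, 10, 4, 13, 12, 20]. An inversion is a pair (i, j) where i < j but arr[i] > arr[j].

Finding inversions in [12, 7, 16, 10, 4, 13, 12, 20]:

(0, 1): arr[0]=12 > arr[1]=7
(0, 3): arr[0]=12 > arr[3]=10
(0, 4): arr[0]=12 > arr[4]=4
(1, 4): arr[1]=7 > arr[4]=4
(2, 3): arr[2]=16 > arr[3]=10
(2, 4): arr[2]=16 > arr[4]=4
(2, 5): arr[2]=16 > arr[5]=13
(2, 6): arr[2]=16 > arr[6]=12
(3, 4): arr[3]=10 > arr[4]=4
(5, 6): arr[5]=13 > arr[6]=12

Total inversions: 10

The array has 10 inversion(s): (0,1), (0,3), (0,4), (1,4), (2,3), (2,4), (2,5), (2,6), (3,4), (5,6). Each pair (i,j) satisfies i < j and arr[i] > arr[j].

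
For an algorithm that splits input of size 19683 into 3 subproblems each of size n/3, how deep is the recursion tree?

For divide and conquer with division factor 3:

Problem sizes at each level:
Level 0: 19683
Level 1: 6561
Level 2: 2187
Level 3: 729
Level 4: 243
Level 5: 81
Level 6: 27
Level 7: 9
Level 8: 3
Level 9: 1

The root is level 0 and the size-1 base case is level 9 (the tree spans levels 0 through 9, i.e. 10 levels counting the root), so the depth is the number of divisions: log_3(19683) = 9

The recursion tree depth is log_3(19683) = 9. At each level, the problem size is divided by 3, so it takes 9 divisions to reduce to a base case of size 1. The algorithm makes 3 recursive calls at each level.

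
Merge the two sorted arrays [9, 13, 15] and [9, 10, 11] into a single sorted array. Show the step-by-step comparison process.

Merging process:

Compare 9 vs 9: take 9 from left. Merged: [9]
Compare 13 vs 9: take 9 from right. Merged: [9, 9]
Compare 13 vs 10: take 10 from right. Merged: [9, 9, 10]
Compare 13 vs 11: take 11 from right. Merged: [9, 9, 10, 11]
Append remaining from left: [13, 15]. Merged: [9, 9, 10, 11, 13, 15]

Final merged array: [9, 9, 10, 11, 13, 15]
Total comparisons: 4

The merged array is [9, 9, 10, 11, 13, 15], requiring 4 comparisons. The merge step runs in O(n) time where n is the total number of elements.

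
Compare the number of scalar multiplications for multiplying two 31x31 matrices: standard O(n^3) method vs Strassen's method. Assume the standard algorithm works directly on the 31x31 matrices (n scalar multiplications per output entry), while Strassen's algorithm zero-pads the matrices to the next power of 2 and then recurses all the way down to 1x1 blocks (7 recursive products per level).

Matrix multiplication for 31x31 matrices:

Strassen's algorithm requires power-of-2 dimensions. Pad 31x31 to 32x32 (next power of 2).

Standard algorithm: 31^3 = 29791 multiplications
Strassen's algorithm: 7^(log2(32)) = 7^5 = 16807 multiplications
Savings: 29791 - 16807 = 12984 multiplications

Standard: 29791 multiplications (31^3). Strassen: 16807 multiplications (7^5, after padding to 32x32). Strassen reduces 8 recursive multiplications to 7 at each level.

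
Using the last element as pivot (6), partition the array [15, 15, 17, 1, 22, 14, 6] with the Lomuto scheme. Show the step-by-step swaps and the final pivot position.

Lomuto partition with pivot = 6:

Initial array: [15, 15, 17, 1, 22, 14, 6]

arr[0]=15 > 6: no swap
arr[1]=15 > 6: no swap
arr[2]=17 > 6: no swap
arr[3]=1 <= 6: swap with position 0, array becomes [1, 15, 17, 15, 22, 14, 6]
arr[4]=22 > 6: no swap
arr[5]=14 > 6: no swap

Place pivot at position 1: [1, 6, 17, 15, 22, 14, 15]
Pivot position: 1

After partitioning with pivot 6, the array becomes [1, 6, 17, 15, 22, 14, 15]. The pivot is placed at index 1. All elements to the left of the pivot are <= 6, and all elements to the right are > 6.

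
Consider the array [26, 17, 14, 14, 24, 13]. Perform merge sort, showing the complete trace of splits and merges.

Merge sort trace:

Split: [26, 17, 14, 14, 24, 13] -> [26, 17, 14] and [14, 24, 13]
  Split: [26, 17, 14] -> [26] and [17, 14]
    Split: [17, 14] -> [17] and [14]
    Merge: [17] + [14] -> [14, 17]
  Merge: [26] + [14, 17] -> [14, 17, 26]
  Split: [14, 24, 13] -> [14] and [24, 13]
    Split: [24, 13] -> [24] and [13]
    Merge: [24] + [13] -> [13, 24]
  Merge: [14] + [13, 24] -> [13, 14, 24]
Merge: [14, 17, 26] + [13, 14, 24] -> [13, 14, 14, 17, 24, 26]

Final sorted array: [13, 14, 14, 17, 24, 26]

The merge sort proceeds by recursively splitting the array and merging sorted halves.
After all merges, the sorted array is [13, 14, 14, 17, 24, 26].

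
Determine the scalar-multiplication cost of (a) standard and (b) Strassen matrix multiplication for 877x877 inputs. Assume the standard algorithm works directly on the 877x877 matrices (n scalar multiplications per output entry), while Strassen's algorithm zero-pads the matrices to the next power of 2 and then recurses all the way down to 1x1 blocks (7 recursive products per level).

Matrix multiplication for 877x877 matrices:

Strassen's algorithm requires power-of-2 dimensions. Pad 877x877 to 1024x1024 (next power of 2).

Standard algorithm: 877^3 = 674526133 multiplications
Strassen's algorithm: 7^(log2(1024)) = 7^10 = 282475249 multiplications
Savings: 674526133 - 282475249 = 392050884 multiplications

Standard: 674526133 multiplications (877^3). Strassen: 282475249 multiplications (7^10, after padding to 1024x1024). Strassen reduces 8 recursive multiplications to 7 at each level.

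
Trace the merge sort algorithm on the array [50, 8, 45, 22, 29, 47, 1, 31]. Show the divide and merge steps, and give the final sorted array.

Merge sort trace:

Split: [50, 8, 45, 22, 29, 47, 1, 31] -> [50, 8, 45, 22] and [29, 47, 1, 31]
  Split: [50, 8, 45, 22] -> [50, 8] and [45, 22]
    Split: [50, 8] -> [50] and [8]
    Merge: [50] + [8] -> [8, 50]
    Split: [45, 22] -> [45] and [22]
    Merge: [45] + [22] -> [22, 45]
  Merge: [8, 50] + [22, 45] -> [8, 22, 45, 50]
  Split: [29, 47, 1, 31] -> [29, 47] and [1, 31]
    Split: [29, 47] -> [29] and [47]
    Merge: [29] + [47] -> [29, 47]
    Split: [1, 31] -> [1] and [31]
    Merge: [1] + [31] -> [1, 31]
  Merge: [29, 47] + [1, 31] -> [1, 29, 31, 47]
Merge: [8, 22, 45, 50] + [1, 29, 31, 47] -> [1, 8, 22, 29, 31, 45, 47, 50]

Final sorted array: [1, 8, 22, 29, 31, 45, 47, 50]

The merge sort proceeds by recursively splitting the array and merging sorted halves.
After all merges, the sorted array is [1, 8, 22, 29, 31, 45, 47, 50].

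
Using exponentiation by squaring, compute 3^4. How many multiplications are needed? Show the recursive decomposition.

Computing 3^4 by squaring (build up from 3^1; each line after the first costs one multiplication):

3^1 = 3
3^2 = (3^1)^2 = 3^2 = 9
3^4 = (3^2)^2 = 9^2 = 81

Result: 81
Multiplications needed: 2 (2 lines after 3^1)

3^4 = 81. Using exponentiation by squaring, this requires 2 multiplications. The key idea: if the exponent is even, square the half-power; if odd, multiply by the base once.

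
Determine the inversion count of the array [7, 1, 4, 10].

Finding inversions in [7, 1, 4, 10]:

(0, 1): arr[0]=7 > arr[1]=1
(0, 2): arr[0]=7 > arr[2]=4

Total inversions: 2

The array has 2 inversion(s): (0,1), (0,2). Each pair (i,j) satisfies i < j and arr[i] > arr[j].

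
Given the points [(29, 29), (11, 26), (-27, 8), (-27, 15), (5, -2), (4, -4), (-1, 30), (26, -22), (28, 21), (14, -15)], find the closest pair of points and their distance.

Computing all pairwise distances among 10 points:

d((29, 29), (11, 26)) = 18.2483
d((29, 29), (-27, 8)) = 59.808
d((29, 29), (-27, 15)) = 57.7235
d((29, 29), (5, -2)) = 39.2046
d((29, 29), (4, -4)) = 41.4005
d((29, 29), (-1, 30)) = 30.0167
d((29, 29), (26, -22)) = 51.0882
d((29, 29), (28, 21)) = 8.0623
d((29, 29), (14, -15)) = 46.4866
d((11, 26), (-27, 8)) = 42.0476
d((11, 26), (-27, 15)) = 39.5601
d((11, 26), (5, -2)) = 28.6356
d((11, 26), (4, -4)) = 30.8058
d((11, 26), (-1, 30)) = 12.6491
d((11, 26), (26, -22)) = 50.2892
d((11, 26), (28, 21)) = 17.72
d((11, 26), (14, -15)) = 41.1096
d((-27, 8), (-27, 15)) = 7.0
d((-27, 8), (5, -2)) = 33.5261
d((-27, 8), (4, -4)) = 33.2415
d((-27, 8), (-1, 30)) = 34.0588
d((-27, 8), (26, -22)) = 60.9016
d((-27, 8), (28, 21)) = 56.5155
d((-27, 8), (14, -15)) = 47.0106
d((-27, 15), (5, -2)) = 36.2353
d((-27, 15), (4, -4)) = 36.3593
d((-27, 15), (-1, 30)) = 30.0167
d((-27, 15), (26, -22)) = 64.6375
d((-27, 15), (28, 21)) = 55.3263
d((-27, 15), (14, -15)) = 50.8035
d((5, -2), (4, -4)) = 2.2361 <-- minimum
d((5, -2), (-1, 30)) = 32.5576
d((5, -2), (26, -22)) = 29.0
d((5, -2), (28, 21)) = 32.5269
d((5, -2), (14, -15)) = 15.8114
d((4, -4), (-1, 30)) = 34.3657
d((4, -4), (26, -22)) = 28.4253
d((4, -4), (28, 21)) = 34.6554
d((4, -4), (14, -15)) = 14.8661
d((-1, 30), (26, -22)) = 58.5918
d((-1, 30), (28, 21)) = 30.3645
d((-1, 30), (14, -15)) = 47.4342
d((26, -22), (28, 21)) = 43.0465
d((26, -22), (14, -15)) = 13.8924
d((28, 21), (14, -15)) = 38.6264

Closest pair: (5, -2) and (4, -4) with distance 2.2361

The closest pair is (5, -2) and (4, -4) with Euclidean distance 2.2361. For 10 points, brute-force pairwise comparison is shown above. For large n, the divide-and-conquer algorithm (sort by x, recurse on halves, check the dividing strip) achieves O(n log n).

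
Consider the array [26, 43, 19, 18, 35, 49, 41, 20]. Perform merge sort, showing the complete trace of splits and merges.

Merge sort trace:

Split: [26, 43, 19, 18, 35, 49, 41, 20] -> [26, 43, 19, 18] and [35, 49, 41, 20]
  Split: [26, 43, 19, 18] -> [26, 43] and [19, 18]
    Split: [26, 43] -> [26] and [43]
    Merge: [26] + [43] -> [26, 43]
    Split: [19, 18] -> [19] and [18]
    Merge: [19] + [18] -> [18, 19]
  Merge: [26, 43] + [18, 19] -> [18, 19, 26, 43]
  Split: [35, 49, 41, 20] -> [35, 49] and [41, 20]
    Split: [35, 49] -> [35] and [49]
    Merge: [35] + [49] -> [35, 49]
    Split: [41, 20] -> [41] and [20]
    Merge: [41] + [20] -> [20, 41]
  Merge: [35, 49] + [20, 41] -> [20, 35, 41, 49]
Merge: [18, 19, 26, 43] + [20, 35, 41, 49] -> [18, 19, 20, 26, 35, 41, 43, 49]

Final sorted array: [18, 19, 20, 26, 35, 41, 43, 49]

The merge sort proceeds by recursively splitting the array and merging sorted halves.
After all merges, the sorted array is [18, 19, 20, 26, 35, 41, 43, 49].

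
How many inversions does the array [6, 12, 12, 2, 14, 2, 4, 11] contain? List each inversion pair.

Finding inversions in [6, 12, 12, 2, 14, 2, 4, 11]:

(0, 3): arr[0]=6 > arr[3]=2
(0, 5): arr[0]=6 > arr[5]=2
(0, 6): arr[0]=6 > arr[6]=4
(1, 3): arr[1]=12 > arr[3]=2
(1, 5): arr[1]=12 > arr[5]=2
(1, 6): arr[1]=12 > arr[6]=4
(1, 7): arr[1]=12 > arr[7]=11
(2, 3): arr[2]=12 > arr[3]=2
(2, 5): arr[2]=12 > arr[5]=2
(2, 6): arr[2]=12 > arr[6]=4
(2, 7): arr[2]=12 > arr[7]=11
(4, 5): arr[4]=14 > arr[5]=2
(4, 6): arr[4]=14 > arr[6]=4
(4, 7): arr[4]=14 > arr[7]=11

Total inversions: 14

The array has 14 inversion(s): (0,3), (0,5), (0,6), (1,3), (1,5), (1,6), (1,7), (2,3), (2,5), (2,6), (2,7), (4,5), (4,6), (4,7). Each pair (i,j) satisfies i < j and arr[i] > arr[j].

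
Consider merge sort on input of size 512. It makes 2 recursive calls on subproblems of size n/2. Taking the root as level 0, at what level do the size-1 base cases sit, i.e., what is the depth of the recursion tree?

For divide and conquer with division factor 2:

Problem sizes at each level:
Level 0: 512
Level 1: 256
Level 2: 128
Level 3: 64
Level 4: 32
Level 5: 16
Level 6: 8
Level 7: 4
Level 8: 2
Level 9: 1

The root is level 0 and the size-1 base case is level 9 (the tree spans levels 0 through 9, i.e. 10 levels counting the root), so the depth is the number of divisions: log_2(512) = 9

The recursion tree depth is log_2(512) = 9. At each level, the problem size is divided by 2, so it takes 9 divisions to reduce to a base case of size 1. The algorithm makes 2 recursive calls at each level.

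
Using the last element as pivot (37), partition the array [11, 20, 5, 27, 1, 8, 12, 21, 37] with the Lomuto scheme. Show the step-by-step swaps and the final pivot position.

Lomuto partition with pivot = 37:

Initial array: [11, 20, 5, 27, 1, 8, 12, 21, 37]

arr[0]=11 <= 37: swap with position 0, array becomes [11, 20, 5, 27, 1, 8, 12, 21, 37]
arr[1]=20 <= 37: swap with position 1, array becomes [11, 20, 5, 27, 1, 8, 12, 21, 37]
arr[2]=5 <= 37: swap with position 2, array becomes [11, 20, 5, 27, 1, 8, 12, 21, 37]
arr[3]=27 <= 37: swap with position 3, array becomes [11, 20, 5, 27, 1, 8, 12, 21, 37]
arr[4]=1 <= 37: swap with position 4, array becomes [11, 20, 5, 27, 1, 8, 12, 21, 37]
arr[5]=8 <= 37: swap with position 5, array becomes [11, 20, 5, 27, 1, 8, 12, 21, 37]
arr[6]=12 <= 37: swap with position 6, array becomes [11, 20, 5, 27, 1, 8, 12, 21, 37]
arr[7]=21 <= 37: swap with position 7, array becomes [11, 20, 5, 27, 1, 8, 12, 21, 37]

Place pivot at position 8: [11, 20, 5, 27, 1, 8, 12, 21, 37]
Pivot position: 8

After partitioning with pivot 37, the array becomes [11, 20, 5, 27, 1, 8, 12, 21, 37]. The pivot is placed at index 8. All elements to the left of the pivot are <= 37, and all elements to the right are > 37.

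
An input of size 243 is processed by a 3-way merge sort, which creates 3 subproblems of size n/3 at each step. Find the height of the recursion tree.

For divide and conquer with division factor 3:

Problem sizes at each level:
Level 0: 243
Level 1: 81
Level 2: 27
Level 3: 9
Level 4: 3
Level 5: 1

The root is level 0 and the size-1 base case is level 5 (the tree spans levels 0 through 5, i.e. 6 levels counting the root), so the depth is the number of divisions: log_3(243) = 5

The recursion tree depth is log_3(243) = 5. At each level, the problem size is divided by 3, so it takes 5 divisions to reduce to a base case of size 1. The algorithm makes 3 recursive calls at each level.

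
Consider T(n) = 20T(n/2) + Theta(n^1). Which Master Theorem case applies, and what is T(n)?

Master Theorem for T(n) = 20T(n/2) + O(n^1):

a = 20, b = 2, c = 1
log_b(a) = log_2(20) = 4.3219

Case 1: c = 1 < log_2(20) = 4.3219
T(n) = O(n^(log_2 20))

For T(n) = 20T(n/2) + O(n^1): log_2(20) = 4.3219. This is Case 1 of the Master Theorem (c < log_b(a), work dominated by leaves), giving O(n^(log_2 20)).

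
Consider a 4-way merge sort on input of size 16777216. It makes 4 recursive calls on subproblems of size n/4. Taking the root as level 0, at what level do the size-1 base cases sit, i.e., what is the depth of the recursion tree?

For divide and conquer with division factor 4:

Problem sizes at each level:
Level 0: 16777216
Level 1: 4194304
Level 2: 1048576
Level 3: 262144
Level 4: 65536
Level 5: 16384
Level 6: 4096
Level 7: 1024
Level 8: 256
Level 9: 64
Level 10: 16
Level 11: 4
Level 12: 1

The root is level 0 and the size-1 base case is level 12 (the tree spans levels 0 through 12, i.e. 13 levels counting the root), so the depth is the number of divisions: log_4(16777216) = 12

The recursion tree depth is log_4(16777216) = 12. At each level, the problem size is divided by 4, so it takes 12 divisions to reduce to a base case of size 1. The algorithm makes 4 recursive calls at each level.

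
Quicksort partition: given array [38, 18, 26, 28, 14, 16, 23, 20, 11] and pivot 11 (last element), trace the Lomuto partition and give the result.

Lomuto partition with pivot = 11:

Initial array: [38, 18, 26, 28, 14, 16, 23, 20, 11]

arr[0]=38 > 11: no swap
arr[1]=18 > 11: no swap
arr[2]=26 > 11: no swap
arr[3]=28 > 11: no swap
arr[4]=14 > 11: no swap
arr[5]=16 > 11: no swap
arr[6]=23 > 11: no swap
arr[7]=20 > 11: no swap

Place pivot at position 0: [11, 18, 26, 28, 14, 16, 23, 20, 38]
Pivot position: 0

After partitioning with pivot 11, the array becomes [11, 18, 26, 28, 14, 16, 23, 20, 38]. The pivot is placed at index 0. All elements to the left of the pivot are <= 11, and all elements to the right are > 11.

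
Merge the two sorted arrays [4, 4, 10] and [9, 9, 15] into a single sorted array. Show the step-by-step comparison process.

Merging process:

Compare 4 vs 9: take 4 from left. Merged: [4]
Compare 4 vs 9: take 4 from left. Merged: [4, 4]
Compare 10 vs 9: take 9 from right. Merged: [4, 4, 9]
Compare 10 vs 9: take 9 from right. Merged: [4, 4, 9, 9]
Compare 10 vs 15: take 10 from left. Merged: [4, 4, 9, 9, 10]
Append remaining from right: [15]. Merged: [4, 4, 9, 9, 10, 15]

Final merged array: [4, 4, 9, 9, 10, 15]
Total comparisons: 5

The merged array is [4, 4, 9, 9, 10, 15], requiring 5 comparisons. The merge step runs in O(n) time where n is the total number of elements.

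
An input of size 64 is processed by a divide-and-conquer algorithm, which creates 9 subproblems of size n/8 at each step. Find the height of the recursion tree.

For divide and conquer with division factor 8:

Problem sizes at each level:
Level 0: 64
Level 1: 8
Level 2: 1

The root is level 0 and the size-1 base case is level 2 (the tree spans levels 0 through 2, i.e. 3 levels counting the root), so the depth is the number of divisions: log_8(64) = 2

The recursion tree depth is log_8(64) = 2. At each level, the problem size is divided by 8, so it takes 2 divisions to reduce to a base case of size 1. The algorithm makes 9 recursive calls at each level.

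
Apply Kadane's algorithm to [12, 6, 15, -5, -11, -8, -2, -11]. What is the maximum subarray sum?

Using Kadane's algorithm on [12, 6, 15, -5, -11, -8, -2, -11]:

Scanning through the array:
Position 1 (value 6): max_ending_here = 18, max_so_far = 18
Position 2 (value 15): max_ending_here = 33, max_so_far = 33
Position 3 (value -5): max_ending_here = 28, max_so_far = 33
Position 4 (value -11): max_ending_here = 17, max_so_far = 33
Position 5 (value -8): max_ending_here = 9, max_so_far = 33
Position 6 (value -2): max_ending_here = 7, max_so_far = 33
Position 7 (value -11): max_ending_here = -4, max_so_far = 33

Maximum subarray: [12, 6, 15]
Maximum sum: 33

The maximum subarray is [12, 6, 15] with sum 33. This subarray runs from index 0 to index 2.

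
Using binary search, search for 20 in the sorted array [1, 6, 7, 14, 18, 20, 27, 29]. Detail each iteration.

Binary search for 20 in [1, 6, 7, 14, 18, 20, 27, 29]:

lo=0, hi=7, mid=3, arr[mid]=14 -> 14 < 20, search right half
lo=4, hi=7, mid=5, arr[mid]=20 -> Found target at index 5!

Binary search finds 20 at index 5 after 2 comparisons. The search repeatedly halves the search space by comparing with the middle element.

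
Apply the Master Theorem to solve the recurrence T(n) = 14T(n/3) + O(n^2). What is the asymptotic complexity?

Master Theorem for T(n) = 14T(n/3) + O(n^2):

a = 14, b = 3, c = 2
log_b(a) = log_3(14) = 2.4022

Case 1: c = 2 < log_3(14) = 2.4022
T(n) = O(n^(log_3 14))

For T(n) = 14T(n/3) + O(n^2): log_3(14) = 2.4022. This is Case 1 of the Master Theorem (c < log_b(a), work dominated by leaves), giving O(n^(log_3 14)).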